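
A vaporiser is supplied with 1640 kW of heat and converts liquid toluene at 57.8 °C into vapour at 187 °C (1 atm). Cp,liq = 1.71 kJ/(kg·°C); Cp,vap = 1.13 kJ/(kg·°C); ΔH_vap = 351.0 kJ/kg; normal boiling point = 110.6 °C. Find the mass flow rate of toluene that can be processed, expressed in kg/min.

Δh = 1.71×(110.6−57.8) + 351.0 + 1.13×(187−110.6) = 527.62 kJ/kg
Q = 1640 kW = 1640 kJ/s = 98400 kJ/min
ṁ = Q/Δh = 98400 / 527.62 = 186.5 kg/min

ṁ = 186 kg/min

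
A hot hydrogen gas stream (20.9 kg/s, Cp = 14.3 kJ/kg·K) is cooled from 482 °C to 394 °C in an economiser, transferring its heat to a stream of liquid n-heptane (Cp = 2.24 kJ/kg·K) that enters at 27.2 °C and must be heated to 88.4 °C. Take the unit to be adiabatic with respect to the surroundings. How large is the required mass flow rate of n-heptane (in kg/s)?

Heat released by hot stream: Q = 20.9 × 14.3 × (482 − 394) = 26301 kJ/s
Energy balance on cold side (adiabatic exchanger): Q = ṁ_c·Cp_c·(T_c,out − T_c,in)
ṁ_c = 26301 / [2.24 × (88.4 − 27.2)] = 191.85 kg/s

ṁ_c = 192 kg/s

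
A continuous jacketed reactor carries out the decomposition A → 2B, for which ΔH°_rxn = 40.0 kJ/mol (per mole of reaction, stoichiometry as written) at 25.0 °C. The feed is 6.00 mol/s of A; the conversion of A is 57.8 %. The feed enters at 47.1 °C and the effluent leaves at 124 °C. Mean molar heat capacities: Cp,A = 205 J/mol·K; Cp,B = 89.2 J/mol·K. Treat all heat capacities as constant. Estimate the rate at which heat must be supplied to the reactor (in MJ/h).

Q_in = 807 MJ/h

Extent of reaction ξ = 0.578 × 6.00 = 3.468 mol/s
Reaction term: ξ·ΔH°_rxn = 3.468 × 40.0 = 138.72 kJ/s
Sensible, feed 47.1→25 °C: -27.183 kJ/s
Outlet flows (mol/s): A 2.532, B 6.936
Sensible, products 25→124 °C: 112.64 kJ/s
Q = ΔH = 224.17 kJ/s = 224.17 kW
Heat supplied = 807.03 MJ/h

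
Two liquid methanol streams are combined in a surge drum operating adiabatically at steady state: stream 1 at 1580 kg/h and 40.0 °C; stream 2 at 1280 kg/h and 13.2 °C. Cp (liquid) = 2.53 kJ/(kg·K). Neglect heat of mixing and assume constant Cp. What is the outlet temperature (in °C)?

T_out = 28.0 °C

Adiabatic, steady state ⇒ Σ ṁᵢCp,ᵢ(T_out − Tᵢ) = 0
T_out = Σ ṁᵢCp,ᵢTᵢ / Σ ṁᵢCp,ᵢ
      = 202640 / 7235.8 = 28.006 °C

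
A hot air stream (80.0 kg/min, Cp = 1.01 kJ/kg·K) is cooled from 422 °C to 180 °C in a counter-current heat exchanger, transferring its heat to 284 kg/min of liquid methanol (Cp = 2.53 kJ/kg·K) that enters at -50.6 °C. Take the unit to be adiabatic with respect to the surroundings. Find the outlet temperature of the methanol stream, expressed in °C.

T_c,out = -23.4 °C

Heat released by hot stream: Q = 80.0 × 1.01 × (422 − 180) = 19554 kJ/min
Energy balance on cold side (adiabatic exchanger): Q = ṁ_c·Cp_c·(T_c,out − T_c,in)
T_c,out = -50.6 + 19554/(284 × 2.53) = -23.386 °C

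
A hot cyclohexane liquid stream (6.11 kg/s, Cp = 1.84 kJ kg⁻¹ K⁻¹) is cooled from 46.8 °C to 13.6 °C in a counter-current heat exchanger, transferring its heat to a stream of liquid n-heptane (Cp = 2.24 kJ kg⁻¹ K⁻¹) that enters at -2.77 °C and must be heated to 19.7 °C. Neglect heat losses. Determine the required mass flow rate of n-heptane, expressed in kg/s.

Heat released by hot stream: Q = 6.11 × 1.84 × (46.8 − 13.6) = 373.25 kJ/s
Energy balance on cold side (adiabatic exchanger): Q = ṁ_c·Cp_c·(T_c,out − T_c,in)
ṁ_c = 373.25 / [2.24 × (19.7 − -2.77)] = 7.4156 kg/s

ṁ_c = 7.42 kg/s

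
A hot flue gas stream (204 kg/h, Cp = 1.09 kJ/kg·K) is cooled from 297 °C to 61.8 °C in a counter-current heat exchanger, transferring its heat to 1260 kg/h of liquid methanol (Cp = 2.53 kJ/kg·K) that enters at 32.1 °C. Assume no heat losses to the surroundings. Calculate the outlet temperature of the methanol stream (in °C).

Heat released by hot stream: Q = 204 × 1.09 × (297 − 61.8) = 52299 kJ/h
Energy balance on cold side (adiabatic exchanger): Q = ṁ_c·Cp_c·(T_c,out − T_c,in)
T_c,out = 32.1 + 52299/(1260 × 2.53) = 48.506 °C

T_c,out = 48.5 °C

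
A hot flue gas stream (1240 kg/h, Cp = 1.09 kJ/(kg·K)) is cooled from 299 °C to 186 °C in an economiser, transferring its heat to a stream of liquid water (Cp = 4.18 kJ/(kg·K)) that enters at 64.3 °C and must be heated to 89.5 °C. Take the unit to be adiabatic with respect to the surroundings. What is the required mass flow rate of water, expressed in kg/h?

ṁ_c = 1450 kg/h

Heat released by hot stream: Q = 1240 × 1.09 × (299 − 186) = 152730 kJ/h
Energy balance on cold side (adiabatic exchanger): Q = ṁ_c·Cp_c·(T_c,out − T_c,in)
ṁ_c = 152730 / [4.18 × (89.5 − 64.3)] = 1449.9 kg/h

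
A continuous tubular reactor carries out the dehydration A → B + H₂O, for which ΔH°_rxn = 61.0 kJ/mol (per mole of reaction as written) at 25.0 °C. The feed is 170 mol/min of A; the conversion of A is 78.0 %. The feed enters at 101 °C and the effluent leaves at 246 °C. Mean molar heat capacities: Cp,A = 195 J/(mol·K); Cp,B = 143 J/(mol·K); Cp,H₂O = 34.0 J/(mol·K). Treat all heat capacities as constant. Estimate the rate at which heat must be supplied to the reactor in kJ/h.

Q_in = 742000 kJ/h

Extent of reaction ξ = 0.780 × 170 = 132.6 mol/min
Reaction term: ξ·ΔH°_rxn = 132.6 × 61.0 = 8088.6 kJ/min
Sensible, feed 101→25 °C: -2519.4 kJ/min
Outlet flows (mol/min): A 37.4, B 132.6, H₂O 132.6
Sensible, products 25→246 °C: 6798.7 kJ/min
Q = ΔH = 12368 kJ/min = 206.13 kW
Heat supplied = 742070 kJ/h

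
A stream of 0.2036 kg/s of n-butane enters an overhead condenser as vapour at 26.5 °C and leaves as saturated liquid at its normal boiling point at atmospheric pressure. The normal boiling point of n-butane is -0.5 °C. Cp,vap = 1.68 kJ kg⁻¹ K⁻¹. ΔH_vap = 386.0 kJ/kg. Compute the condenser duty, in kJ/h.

Q_c = 316000 kJ/h

vapour 26.5→-0.5 °C: -45.36 kJ/kg
condensation at -0.5 °C: -386 kJ/kg
Δh = -45.36 + -386 = -431.36 kJ/kg
Q = ṁ·Δh = 0.2036 kg/s × -431.36 kJ/kg = -87.825 kJ/s
|Q| = 87.825 kW = 316170 kJ/h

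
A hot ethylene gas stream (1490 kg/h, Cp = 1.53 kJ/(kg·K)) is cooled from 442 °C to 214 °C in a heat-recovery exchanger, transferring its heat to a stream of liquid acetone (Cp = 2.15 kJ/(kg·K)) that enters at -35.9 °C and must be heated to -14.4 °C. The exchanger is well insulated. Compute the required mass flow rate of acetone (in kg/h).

ṁ_c = 11200 kg/h

Heat released by hot stream: Q = 1490 × 1.53 × (442 − 214) = 519770 kJ/h
Energy balance on cold side (adiabatic exchanger): Q = ṁ_c·Cp_c·(T_c,out − T_c,in)
ṁ_c = 519770 / [2.15 × (-14.4 − -35.9)] = 11244 kg/h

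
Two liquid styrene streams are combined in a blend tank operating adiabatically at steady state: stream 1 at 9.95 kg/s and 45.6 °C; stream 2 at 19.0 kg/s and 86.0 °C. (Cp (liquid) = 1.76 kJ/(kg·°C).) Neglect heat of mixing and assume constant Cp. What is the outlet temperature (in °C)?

T_out = 72.1 °C

No heat crosses the boundary, so H_out = H_in.
Σ ṁᵢCp,ᵢTᵢ = 9.95×1.76×45.6 + 19.0×1.76×86.0 = 3674.4
Σ ṁᵢCp,ᵢ = 9.95×1.76 + 19.0×1.76 = 50.952
T_out = 3674.4 / 50.952 = 72.115 °C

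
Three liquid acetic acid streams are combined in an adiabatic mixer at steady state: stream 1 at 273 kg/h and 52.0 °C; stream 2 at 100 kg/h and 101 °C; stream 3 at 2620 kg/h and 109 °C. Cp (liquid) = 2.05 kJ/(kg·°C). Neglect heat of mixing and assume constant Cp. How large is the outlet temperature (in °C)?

Adiabatic, steady state ⇒ Σ ṁᵢCp,ᵢ(T_out − Tᵢ) = 0
Σ ṁᵢCp,ᵢTᵢ = 273×2.05×52.0 + 100×2.05×101 + 2620×2.05×109 = 635250
Σ ṁᵢCp,ᵢ = 273×2.05 + 100×2.05 + 2620×2.05 = 6135.6
T_out = 635250 / 6135.6 = 103.53 °C

T_out = 104 °C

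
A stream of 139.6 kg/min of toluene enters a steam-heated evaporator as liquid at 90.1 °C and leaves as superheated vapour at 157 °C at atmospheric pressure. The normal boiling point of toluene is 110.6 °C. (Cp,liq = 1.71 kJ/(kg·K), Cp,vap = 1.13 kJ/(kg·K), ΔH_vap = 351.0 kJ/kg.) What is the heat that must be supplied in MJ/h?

liquid 90.1→110.6 °C: 35.055 kJ/kg
vaporisation at 110.6 °C: 351 kJ/kg
vapour 110.6→157 °C: 52.432 kJ/kg
Δh = 35.055 + 351 + 52.432 = 438.49 kJ/kg
Q = ṁ·Δh = 139.6 kg/min × 438.49 kJ/kg = 61213 kJ/min
|Q| = 1020.2 kW = 3672.8 MJ/h

Q = 3670 MJ/h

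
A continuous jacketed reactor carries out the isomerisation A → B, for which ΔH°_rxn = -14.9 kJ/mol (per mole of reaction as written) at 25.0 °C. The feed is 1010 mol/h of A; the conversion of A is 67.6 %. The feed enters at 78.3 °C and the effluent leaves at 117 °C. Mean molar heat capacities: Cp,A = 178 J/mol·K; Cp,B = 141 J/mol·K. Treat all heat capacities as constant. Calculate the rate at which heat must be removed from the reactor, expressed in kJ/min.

Q_out = 92.3 kJ/min

Extent of reaction ξ = 0.676 × 1010 = 682.76 mol/h
Reaction term: ξ·ΔH°_rxn = 682.76 × -14.9 = -10173 kJ/h
Sensible, feed 78.3→25 °C: -9582.3 kJ/h
Outlet flows (mol/h): A 327.24, B 682.76
Sensible, products 25→117 °C: 14216 kJ/h
Q = ΔH = -5539.8 kJ/h = -1.5388 kW
Heat removed = 92.329 kJ/min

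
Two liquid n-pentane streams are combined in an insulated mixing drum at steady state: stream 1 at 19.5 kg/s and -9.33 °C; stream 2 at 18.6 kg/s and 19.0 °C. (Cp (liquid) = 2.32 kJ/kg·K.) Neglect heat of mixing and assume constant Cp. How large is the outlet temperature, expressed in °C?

No heat crosses the boundary, so H_out = H_in.
Σ ṁᵢCp,ᵢTᵢ = 19.5×2.32×-9.33 + 18.6×2.32×19.0 = 397.8
Σ ṁᵢCp,ᵢ = 19.5×2.32 + 18.6×2.32 = 88.392
T_out = 397.8 / 88.392 = 4.5004 °C

T_out = 4.50 °C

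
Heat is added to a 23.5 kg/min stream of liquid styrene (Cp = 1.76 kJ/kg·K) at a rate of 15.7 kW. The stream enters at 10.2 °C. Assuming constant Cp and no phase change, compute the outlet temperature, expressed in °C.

Q = 15.7 kW = 942 kJ/min
ΔT = Q/(ṁ·Cp) = 942/(23.5×1.76) = 22.776 K
T_out = 10.2 + 22.776 = 32.976 °C

T_out = 33.0 °C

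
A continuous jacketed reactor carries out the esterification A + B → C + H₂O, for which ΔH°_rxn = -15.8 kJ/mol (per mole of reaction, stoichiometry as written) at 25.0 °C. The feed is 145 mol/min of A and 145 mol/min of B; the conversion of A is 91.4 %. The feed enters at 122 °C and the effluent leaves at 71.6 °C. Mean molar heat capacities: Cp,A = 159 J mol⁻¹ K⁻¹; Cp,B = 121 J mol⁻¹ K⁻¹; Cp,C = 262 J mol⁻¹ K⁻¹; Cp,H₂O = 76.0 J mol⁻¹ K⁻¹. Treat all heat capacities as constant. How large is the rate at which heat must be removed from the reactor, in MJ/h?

Extent of reaction ξ = 0.914 × 145 = 132.53 mol/min
Reaction term: ξ·ΔH°_rxn = 132.53 × -15.8 = -2094 kJ/min
Sensible, feed 122→25 °C: -3938.2 kJ/min
Outlet flows (mol/min): A 12.47, B 12.47, C 132.53, H₂O 132.53
Sensible, products 25→71.6 °C: 2250.2 kJ/min
Q = ΔH = -3782 kJ/min = -63.034 kW
Heat removed = 226.92 MJ/h

Q_out = 227 MJ/h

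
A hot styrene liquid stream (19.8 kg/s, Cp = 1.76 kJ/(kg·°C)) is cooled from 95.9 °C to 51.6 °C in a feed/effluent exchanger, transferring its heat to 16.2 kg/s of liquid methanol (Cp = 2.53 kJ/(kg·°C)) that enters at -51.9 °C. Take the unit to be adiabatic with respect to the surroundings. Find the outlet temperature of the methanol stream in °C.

T_c,out = -14.2 °C

Heat released by hot stream: Q = 19.8 × 1.76 × (95.9 − 51.6) = 1543.8 kJ/s
Energy balance on cold side (adiabatic exchanger): Q = ṁ_c·Cp_c·(T_c,out − T_c,in)
T_c,out = -51.9 + 1543.8/(16.2 × 2.53) = -14.234 °C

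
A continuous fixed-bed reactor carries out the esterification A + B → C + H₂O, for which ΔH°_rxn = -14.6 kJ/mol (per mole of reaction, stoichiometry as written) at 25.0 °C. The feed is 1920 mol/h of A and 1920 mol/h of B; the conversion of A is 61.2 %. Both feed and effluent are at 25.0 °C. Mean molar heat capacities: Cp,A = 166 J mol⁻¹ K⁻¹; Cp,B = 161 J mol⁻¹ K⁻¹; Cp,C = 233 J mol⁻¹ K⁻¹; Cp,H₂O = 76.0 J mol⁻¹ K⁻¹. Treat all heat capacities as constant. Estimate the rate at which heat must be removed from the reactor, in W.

Q_out = 4770 W

Extent of reaction ξ = 0.612 × 1920 = 1175 mol/h
Reaction term: ξ·ΔH°_rxn = 1175 × -14.6 = -17156 kJ/h
Q = ΔH = -17156 kJ/h = -4.7654 kW
Heat removed = 4765.4 W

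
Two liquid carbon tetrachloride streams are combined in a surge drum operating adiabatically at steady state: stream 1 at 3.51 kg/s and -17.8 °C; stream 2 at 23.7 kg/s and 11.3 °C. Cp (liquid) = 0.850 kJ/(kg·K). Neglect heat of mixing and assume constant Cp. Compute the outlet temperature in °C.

No heat crosses the boundary, so H_out = H_in.
T_out = Σ ṁᵢCp,ᵢTᵢ / Σ ṁᵢCp,ᵢ
      = 174.53 / 23.128 = 7.5462 °C

T_out = 7.55 °C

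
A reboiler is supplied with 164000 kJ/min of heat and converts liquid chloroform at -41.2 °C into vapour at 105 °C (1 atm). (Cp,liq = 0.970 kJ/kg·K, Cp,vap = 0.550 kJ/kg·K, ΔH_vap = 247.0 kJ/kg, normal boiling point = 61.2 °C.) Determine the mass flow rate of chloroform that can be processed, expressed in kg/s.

Δh = 0.970×(61.2−-41.2) + 247.0 + 0.550×(105−61.2) = 370.42 kJ/kg
Q = 164000 kJ/min = 2733.3 kJ/s = 2733.3 kJ/s
ṁ = Q/Δh = 2733.3 / 370.42 = 7.3791 kg/s

ṁ = 7.38 kg/s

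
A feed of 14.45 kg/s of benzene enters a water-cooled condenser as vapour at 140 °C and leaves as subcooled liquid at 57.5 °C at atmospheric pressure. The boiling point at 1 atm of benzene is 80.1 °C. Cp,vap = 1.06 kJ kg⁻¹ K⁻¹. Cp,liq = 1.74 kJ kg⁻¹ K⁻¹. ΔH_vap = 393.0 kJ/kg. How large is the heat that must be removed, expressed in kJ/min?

Q_c = 430000 kJ/min

vapour 140→80.1 °C: -63.494 kJ/kg
condensation at 80.1 °C: -393 kJ/kg
liquid 80.1→57.5 °C: -39.324 kJ/kg
Δh = -63.494 + -393 + -39.324 = -495.82 kJ/kg
Q = ṁ·Δh = 14.45 kg/s × -495.82 kJ/kg = -7164.6 kJ/s
|Q| = 7164.6 kW = 429870 kJ/min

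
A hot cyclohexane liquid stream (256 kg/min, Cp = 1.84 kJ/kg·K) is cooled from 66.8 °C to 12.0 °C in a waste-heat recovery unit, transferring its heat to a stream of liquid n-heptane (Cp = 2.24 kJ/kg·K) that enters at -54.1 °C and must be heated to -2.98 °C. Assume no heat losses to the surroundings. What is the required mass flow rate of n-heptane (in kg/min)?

Heat released by hot stream: Q = 256 × 1.84 × (66.8 − 12.0) = 25813 kJ/min
Energy balance on cold side (adiabatic exchanger): Q = ṁ_c·Cp_c·(T_c,out − T_c,in)
ṁ_c = 25813 / [2.24 × (-2.98 − -54.1)] = 225.42 kg/min

ṁ_c = 225 kg/min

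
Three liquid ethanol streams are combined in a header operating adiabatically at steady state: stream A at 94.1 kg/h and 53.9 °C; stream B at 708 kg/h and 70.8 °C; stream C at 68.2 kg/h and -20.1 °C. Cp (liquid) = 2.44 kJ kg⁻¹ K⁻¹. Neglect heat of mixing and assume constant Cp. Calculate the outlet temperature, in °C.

T_out = 61.8 °C

Adiabatic, steady state ⇒ Σ ṁᵢCp,ᵢ(T_out − Tᵢ) = 0
T_out = Σ ṁᵢCp,ᵢTᵢ / Σ ṁᵢCp,ᵢ
      = 131340 / 2123.5 = 61.849 °C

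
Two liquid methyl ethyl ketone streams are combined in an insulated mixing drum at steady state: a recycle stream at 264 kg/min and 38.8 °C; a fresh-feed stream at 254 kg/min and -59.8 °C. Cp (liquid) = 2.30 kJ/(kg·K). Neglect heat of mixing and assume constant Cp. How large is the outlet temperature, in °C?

Adiabatic, steady state ⇒ Σ ṁᵢCp,ᵢ(T_out − Tᵢ) = 0
Σ ṁᵢCp,ᵢTᵢ = 264×2.30×38.8 + 254×2.30×-59.8 = -11376
Σ ṁᵢCp,ᵢ = 264×2.30 + 254×2.30 = 1191.4
T_out = -11376 / 1191.4 = -9.5483 °C

T_out = -9.55 °C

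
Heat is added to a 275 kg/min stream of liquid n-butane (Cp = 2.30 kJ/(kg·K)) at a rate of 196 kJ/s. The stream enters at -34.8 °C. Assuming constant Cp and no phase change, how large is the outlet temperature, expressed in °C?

T_out = -16.2 °C

Q = 196 kJ/s = 11760 kJ/min
ΔT = Q/(ṁ·Cp) = 11760/(275×2.30) = 18.593 K
T_out = -34.8 + 18.593 = -16.207 °C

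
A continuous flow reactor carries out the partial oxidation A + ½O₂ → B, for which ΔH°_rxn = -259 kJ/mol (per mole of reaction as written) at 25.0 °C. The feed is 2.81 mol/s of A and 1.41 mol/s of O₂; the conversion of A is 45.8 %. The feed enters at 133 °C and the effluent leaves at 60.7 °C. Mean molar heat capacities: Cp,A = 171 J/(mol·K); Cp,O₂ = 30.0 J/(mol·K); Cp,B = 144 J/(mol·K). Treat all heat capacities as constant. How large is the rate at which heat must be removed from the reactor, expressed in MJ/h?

Q_out = 1340 MJ/h

Extent of reaction ξ = 0.458 × 2.81 = 1.287 mol/s
Reaction term: ξ·ΔH°_rxn = 1.287 × -259 = -333.33 kJ/s
Sensible, feed 133→25 °C: -56.463 kJ/s
Outlet flows (mol/s): A 1.523, O₂ 0.76651, B 1.287
Sensible, products 25→60.7 °C: 16.735 kJ/s
Q = ΔH = -373.06 kJ/s = -373.06 kW
Heat removed = 1343 MJ/h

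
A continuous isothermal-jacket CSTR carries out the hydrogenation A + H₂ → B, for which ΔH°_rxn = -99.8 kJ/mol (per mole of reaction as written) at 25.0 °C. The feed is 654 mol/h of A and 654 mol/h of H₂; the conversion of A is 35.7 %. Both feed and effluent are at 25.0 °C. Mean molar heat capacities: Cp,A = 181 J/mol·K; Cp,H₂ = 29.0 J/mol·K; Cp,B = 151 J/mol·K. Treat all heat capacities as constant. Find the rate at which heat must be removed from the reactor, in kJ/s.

Q_out = 6.47 kJ/s

Extent of reaction ξ = 0.357 × 654 = 233.48 mol/h
Reaction term: ξ·ΔH°_rxn = 233.48 × -99.8 = -23301 kJ/h
Q = ΔH = -23301 kJ/h = -6.4725 kW
Heat removed = 6.4725 kJ/s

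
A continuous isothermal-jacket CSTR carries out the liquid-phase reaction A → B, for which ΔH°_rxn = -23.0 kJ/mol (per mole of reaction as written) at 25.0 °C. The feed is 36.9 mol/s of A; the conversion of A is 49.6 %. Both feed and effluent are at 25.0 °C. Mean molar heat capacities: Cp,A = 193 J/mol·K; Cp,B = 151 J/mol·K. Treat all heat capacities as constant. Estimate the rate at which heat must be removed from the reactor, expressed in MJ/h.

Extent of reaction ξ = 0.496 × 36.9 = 18.302 mol/s
Reaction term: ξ·ΔH°_rxn = 18.302 × -23.0 = -420.96 kJ/s
Q = ΔH = -420.96 kJ/s = -420.96 kW
Heat removed = 1515.4 MJ/h

Q_out = 1520 MJ/h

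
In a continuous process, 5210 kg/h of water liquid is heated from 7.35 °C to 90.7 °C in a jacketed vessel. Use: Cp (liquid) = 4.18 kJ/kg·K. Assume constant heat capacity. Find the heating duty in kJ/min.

Q = 30300 kJ/min

Q = ṁ·Cp·ΔT = 5210 × 4.18 × (90.7 − 7.35) = 1.8152e+06 kJ/h
Converting: 1.8152e+06 / 3600 s = 504.22 kW
Heating duty = 30253 kJ/min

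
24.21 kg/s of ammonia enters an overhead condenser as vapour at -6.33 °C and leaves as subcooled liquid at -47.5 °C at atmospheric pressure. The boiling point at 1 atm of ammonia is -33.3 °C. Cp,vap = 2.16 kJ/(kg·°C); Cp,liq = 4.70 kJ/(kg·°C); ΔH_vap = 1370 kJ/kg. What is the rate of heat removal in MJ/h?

vapour -6.33→-33.3 °C: -58.255 kJ/kg
condensation at -33.3 °C: -1370 kJ/kg
liquid -33.3→-47.5 °C: -66.74 kJ/kg
Δh = -58.255 + -1370 + -66.74 = -1495 kJ/kg
Q = ṁ·Δh = 24.21 kg/s × -1495 kJ/kg = -36194 kJ/s
|Q| = 36194 kW = 130300 MJ/h

Q_c = 130000 MJ/h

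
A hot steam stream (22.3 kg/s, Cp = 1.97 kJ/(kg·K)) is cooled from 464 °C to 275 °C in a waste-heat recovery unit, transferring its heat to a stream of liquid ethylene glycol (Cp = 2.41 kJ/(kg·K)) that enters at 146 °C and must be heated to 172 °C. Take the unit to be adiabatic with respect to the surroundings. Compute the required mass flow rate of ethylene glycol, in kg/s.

Heat released by hot stream: Q = 22.3 × 1.97 × (464 − 275) = 8303 kJ/s
Energy balance on cold side (adiabatic exchanger): Q = ṁ_c·Cp_c·(T_c,out − T_c,in)
ṁ_c = 8303 / [2.41 × (172 − 146)] = 132.51 kg/s

ṁ_c = 133 kg/s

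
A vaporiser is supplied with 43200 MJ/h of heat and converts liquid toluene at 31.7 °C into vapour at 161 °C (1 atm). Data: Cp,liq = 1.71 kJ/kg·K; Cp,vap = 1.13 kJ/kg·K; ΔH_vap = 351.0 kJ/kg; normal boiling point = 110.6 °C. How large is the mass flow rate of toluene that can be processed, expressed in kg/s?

Δh = 1.71×(110.6−31.7) + 351.0 + 1.13×(161−110.6) = 542.87 kJ/kg
Q = 43200 MJ/h = 12000 kJ/s = 12000 kJ/s
ṁ = Q/Δh = 12000 / 542.87 = 22.105 kg/s

ṁ = 22.1 kg/s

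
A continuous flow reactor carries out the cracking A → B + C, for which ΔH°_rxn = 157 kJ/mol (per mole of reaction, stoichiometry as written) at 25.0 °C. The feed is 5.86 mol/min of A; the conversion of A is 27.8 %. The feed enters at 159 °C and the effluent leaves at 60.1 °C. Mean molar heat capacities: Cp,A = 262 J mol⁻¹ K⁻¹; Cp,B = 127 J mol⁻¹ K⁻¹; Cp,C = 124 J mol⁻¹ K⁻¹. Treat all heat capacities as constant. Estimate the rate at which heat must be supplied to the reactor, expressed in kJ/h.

Extent of reaction ξ = 0.278 × 5.86 = 1.6291 mol/min
Reaction term: ξ·ΔH°_rxn = 1.6291 × 157 = 255.77 kJ/min
Sensible, feed 159→25 °C: -205.73 kJ/min
Outlet flows (mol/min): A 4.2309, B 1.6291, C 1.6291
Sensible, products 25→60.1 °C: 53.261 kJ/min
Q = ΔH = 103.29 kJ/min = 1.7216 kW
Heat supplied = 6197.6 kJ/h

Q_in = 6200 kJ/h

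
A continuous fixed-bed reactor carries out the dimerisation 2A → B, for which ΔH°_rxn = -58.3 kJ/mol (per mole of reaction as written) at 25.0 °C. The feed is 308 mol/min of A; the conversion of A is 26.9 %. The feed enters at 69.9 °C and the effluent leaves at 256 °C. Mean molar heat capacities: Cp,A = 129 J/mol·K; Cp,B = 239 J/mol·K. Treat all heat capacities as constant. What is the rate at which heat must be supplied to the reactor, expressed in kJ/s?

Q_in = 80.0 kJ/s

Extent of reaction ξ = 0.269 × 308 / 2 = 41.426 mol/min
Reaction term: ξ·ΔH°_rxn = 41.426 × -58.3 = -2415.1 kJ/min
Sensible, feed 69.9→25 °C: -1784 kJ/min
Outlet flows (mol/min): A 225.15, B 41.426
Sensible, products 25→256 °C: 8996.3 kJ/min
Q = ΔH = 4797.2 kJ/min = 79.953 kW
Heat supplied = 79.953 kJ/s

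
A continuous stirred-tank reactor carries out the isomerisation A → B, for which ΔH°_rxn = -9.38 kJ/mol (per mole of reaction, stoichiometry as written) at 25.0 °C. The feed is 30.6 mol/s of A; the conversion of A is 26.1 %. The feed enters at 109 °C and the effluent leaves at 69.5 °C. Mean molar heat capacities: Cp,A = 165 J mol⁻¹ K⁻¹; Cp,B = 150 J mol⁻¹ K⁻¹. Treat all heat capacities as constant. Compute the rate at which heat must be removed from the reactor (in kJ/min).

Extent of reaction ξ = 0.261 × 30.6 = 7.9866 mol/s
Reaction term: ξ·ΔH°_rxn = 7.9866 × -9.38 = -74.914 kJ/s
Sensible, feed 109→25 °C: -424.12 kJ/s
Outlet flows (mol/s): A 22.613, B 7.9866
Sensible, products 25→69.5 °C: 219.35 kJ/s
Q = ΔH = -279.68 kJ/s = -279.68 kW
Heat removed = 16781 kJ/min

Q_out = 16800 kJ/min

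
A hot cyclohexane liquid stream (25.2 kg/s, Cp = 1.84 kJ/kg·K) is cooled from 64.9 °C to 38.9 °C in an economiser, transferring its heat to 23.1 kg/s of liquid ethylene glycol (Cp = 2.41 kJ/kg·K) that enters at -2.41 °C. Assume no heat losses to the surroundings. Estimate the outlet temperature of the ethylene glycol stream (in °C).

Heat released by hot stream: Q = 25.2 × 1.84 × (64.9 − 38.9) = 1205.6 kJ/s
Energy balance on cold side (adiabatic exchanger): Q = ṁ_c·Cp_c·(T_c,out − T_c,in)
T_c,out = -2.41 + 1205.6/(23.1 × 2.41) = 19.245 °C

T_c,out = 19.2 °C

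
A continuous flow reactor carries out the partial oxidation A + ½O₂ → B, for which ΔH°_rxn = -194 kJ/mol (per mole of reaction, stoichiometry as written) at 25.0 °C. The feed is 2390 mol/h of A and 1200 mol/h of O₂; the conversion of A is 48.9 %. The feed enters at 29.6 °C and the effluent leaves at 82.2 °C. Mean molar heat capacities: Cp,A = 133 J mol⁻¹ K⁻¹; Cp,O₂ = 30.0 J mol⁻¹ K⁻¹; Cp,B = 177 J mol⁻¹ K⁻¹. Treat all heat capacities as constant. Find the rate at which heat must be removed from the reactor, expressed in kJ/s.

Q_out = 57.3 kJ/s

Extent of reaction ξ = 0.489 × 2390 = 1168.7 mol/h
Reaction term: ξ·ΔH°_rxn = 1168.7 × -194 = -226730 kJ/h
Sensible, feed 29.6→25 °C: -1627.8 kJ/h
Outlet flows (mol/h): A 1221.3, O₂ 615.64, B 1168.7
Sensible, products 25→82.2 °C: 22180 kJ/h
Q = ΔH = -206180 kJ/h = -57.272 kW
Heat removed = 57.272 kJ/s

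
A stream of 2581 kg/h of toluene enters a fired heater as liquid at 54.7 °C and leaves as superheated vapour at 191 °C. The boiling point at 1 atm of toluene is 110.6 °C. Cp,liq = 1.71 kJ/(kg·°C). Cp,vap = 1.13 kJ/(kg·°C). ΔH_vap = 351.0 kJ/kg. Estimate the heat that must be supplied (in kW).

Q = 385 kW

liquid 54.7→110.6 °C: 95.589 kJ/kg
vaporisation at 110.6 °C: 351 kJ/kg
vapour 110.6→191 °C: 90.852 kJ/kg
Δh = 95.589 + 351 + 90.852 = 537.44 kJ/kg
Q = ṁ·Δh = 2581 kg/h × 537.44 kJ/kg = 1.3871e+06 kJ/h
|Q| = 385.32 kW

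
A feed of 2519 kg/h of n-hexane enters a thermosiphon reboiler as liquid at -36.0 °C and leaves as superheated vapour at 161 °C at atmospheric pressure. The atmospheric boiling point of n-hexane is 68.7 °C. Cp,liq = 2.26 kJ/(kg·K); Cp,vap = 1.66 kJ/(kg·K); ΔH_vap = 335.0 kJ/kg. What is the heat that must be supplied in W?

liquid -36.0→68.7 °C: 236.62 kJ/kg
vaporisation at 68.7 °C: 335 kJ/kg
vapour 68.7→161 °C: 153.22 kJ/kg
Δh = 236.62 + 335 + 153.22 = 724.84 kJ/kg
Q = ṁ·Δh = 2519 kg/h × 724.84 kJ/kg = 1.8259e+06 kJ/h
|Q| = 507.19 kW = 507190 W

Q = 507000 W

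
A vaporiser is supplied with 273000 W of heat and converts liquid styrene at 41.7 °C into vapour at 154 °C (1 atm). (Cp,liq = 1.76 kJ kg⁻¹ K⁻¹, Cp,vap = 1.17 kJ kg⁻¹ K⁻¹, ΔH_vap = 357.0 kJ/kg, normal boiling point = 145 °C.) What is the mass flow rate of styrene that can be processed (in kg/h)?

ṁ = 1790 kg/h

Δh = 1.76×(145−41.7) + 357.0 + 1.17×(154−145) = 549.34 kJ/kg
Q = 273000 W = 273 kJ/s = 982800 kJ/h
ṁ = Q/Δh = 982800 / 549.34 = 1789.1 kg/h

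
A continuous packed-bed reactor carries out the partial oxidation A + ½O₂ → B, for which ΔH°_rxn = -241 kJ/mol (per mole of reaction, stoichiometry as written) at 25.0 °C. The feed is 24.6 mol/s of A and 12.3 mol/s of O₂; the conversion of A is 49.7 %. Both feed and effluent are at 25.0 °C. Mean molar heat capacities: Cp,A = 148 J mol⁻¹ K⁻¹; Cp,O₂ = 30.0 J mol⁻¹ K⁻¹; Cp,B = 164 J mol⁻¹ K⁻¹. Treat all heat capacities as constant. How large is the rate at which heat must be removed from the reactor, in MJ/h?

Q_out = 10600 MJ/h

Extent of reaction ξ = 0.497 × 24.6 = 12.226 mol/s
Reaction term: ξ·ΔH°_rxn = 12.226 × -241 = -2946.5 kJ/s
Q = ΔH = -2946.5 kJ/s = -2946.5 kW
Heat removed = 10607 MJ/h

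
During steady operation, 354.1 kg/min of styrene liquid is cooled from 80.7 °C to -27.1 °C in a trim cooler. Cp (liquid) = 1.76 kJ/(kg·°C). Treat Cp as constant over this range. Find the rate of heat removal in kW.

Q_c = 1120 kW

Q = ṁ·Cp·ΔT = 354.1 × 1.76 × (-27.1 − 80.7) = -67183 kJ/min
Converting: 67183 / 60 s = 1119.7 kW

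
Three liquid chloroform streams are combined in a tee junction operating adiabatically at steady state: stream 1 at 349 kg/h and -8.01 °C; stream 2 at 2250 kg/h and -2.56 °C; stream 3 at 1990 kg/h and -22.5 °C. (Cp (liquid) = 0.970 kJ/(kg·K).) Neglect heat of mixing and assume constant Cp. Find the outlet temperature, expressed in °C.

T_out = -11.6 °C

No heat crosses the boundary, so H_out = H_in.
Σ ṁᵢCp,ᵢTᵢ = 349×0.970×-8.01 + 2250×0.970×-2.56 + 1990×0.970×-22.5 = -51731
Σ ṁᵢCp,ᵢ = 349×0.970 + 2250×0.970 + 1990×0.970 = 4451.3
T_out = -51731 / 4451.3 = -11.621 °C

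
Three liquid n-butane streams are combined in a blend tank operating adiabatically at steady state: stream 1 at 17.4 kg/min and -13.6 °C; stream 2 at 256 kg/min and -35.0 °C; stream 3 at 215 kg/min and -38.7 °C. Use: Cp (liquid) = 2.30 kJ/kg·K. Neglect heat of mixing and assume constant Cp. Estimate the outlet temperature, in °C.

T_out = -35.9 °C

No heat crosses the boundary, so H_out = H_in.
T_out = Σ ṁᵢCp,ᵢTᵢ / Σ ṁᵢCp,ᵢ
      = -40289 / 1123.3 = -35.866 °C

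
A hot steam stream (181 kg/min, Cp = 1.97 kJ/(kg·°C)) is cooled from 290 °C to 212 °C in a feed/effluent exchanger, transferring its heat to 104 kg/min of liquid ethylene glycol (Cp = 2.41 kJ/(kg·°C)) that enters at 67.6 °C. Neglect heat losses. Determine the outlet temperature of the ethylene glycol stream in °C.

T_c,out = 179 °C

Heat released by hot stream: Q = 181 × 1.97 × (290 − 212) = 27812 kJ/min
Energy balance on cold side (adiabatic exchanger): Q = ṁ_c·Cp_c·(T_c,out − T_c,in)
T_c,out = 67.6 + 27812/(104 × 2.41) = 178.57 °C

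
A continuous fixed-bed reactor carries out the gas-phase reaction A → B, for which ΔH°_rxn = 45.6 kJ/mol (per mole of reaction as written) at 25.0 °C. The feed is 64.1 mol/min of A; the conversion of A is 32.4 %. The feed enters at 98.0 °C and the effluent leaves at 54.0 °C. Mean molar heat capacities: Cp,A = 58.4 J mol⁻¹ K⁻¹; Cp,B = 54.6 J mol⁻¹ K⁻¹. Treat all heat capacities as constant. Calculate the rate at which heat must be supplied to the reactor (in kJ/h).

Q_in = 46800 kJ/h

Extent of reaction ξ = 0.324 × 64.1 = 20.768 mol/min
Reaction term: ξ·ΔH°_rxn = 20.768 × 45.6 = 947.04 kJ/min
Sensible, feed 98.0→25 °C: -273.27 kJ/min
Outlet flows (mol/min): A 43.332, B 20.768
Sensible, products 25→54.0 °C: 106.27 kJ/min
Q = ΔH = 780.04 kJ/min = 13.001 kW
Heat supplied = 46802 kJ/h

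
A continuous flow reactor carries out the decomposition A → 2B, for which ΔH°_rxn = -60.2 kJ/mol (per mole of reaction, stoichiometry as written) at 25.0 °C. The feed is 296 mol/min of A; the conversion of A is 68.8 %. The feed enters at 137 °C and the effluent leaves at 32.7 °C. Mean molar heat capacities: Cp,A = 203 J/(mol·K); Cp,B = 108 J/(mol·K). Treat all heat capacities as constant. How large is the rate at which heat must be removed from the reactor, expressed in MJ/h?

Extent of reaction ξ = 0.688 × 296 = 203.65 mol/min
Reaction term: ξ·ΔH°_rxn = 203.65 × -60.2 = -12260 kJ/min
Sensible, feed 137→25 °C: -6729.9 kJ/min
Outlet flows (mol/min): A 92.352, B 407.3
Sensible, products 25→32.7 °C: 483.06 kJ/min
Q = ΔH = -18506 kJ/min = -308.44 kW
Heat removed = 1110.4 MJ/h

Q_out = 1110 MJ/h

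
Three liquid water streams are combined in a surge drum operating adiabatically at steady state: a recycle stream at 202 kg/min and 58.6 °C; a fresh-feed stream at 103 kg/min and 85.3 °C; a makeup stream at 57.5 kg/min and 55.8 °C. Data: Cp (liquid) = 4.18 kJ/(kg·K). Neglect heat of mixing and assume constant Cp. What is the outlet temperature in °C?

Adiabatic, steady state ⇒ Σ ṁᵢCp,ᵢ(T_out − Tᵢ) = 0
Σ ṁᵢCp,ᵢTᵢ = 202×4.18×58.6 + 103×4.18×85.3 + 57.5×4.18×55.8 = 99616
Σ ṁᵢCp,ᵢ = 202×4.18 + 103×4.18 + 57.5×4.18 = 1515.2
T_out = 99616 / 1515.2 = 65.742 °C

T_out = 65.7 °C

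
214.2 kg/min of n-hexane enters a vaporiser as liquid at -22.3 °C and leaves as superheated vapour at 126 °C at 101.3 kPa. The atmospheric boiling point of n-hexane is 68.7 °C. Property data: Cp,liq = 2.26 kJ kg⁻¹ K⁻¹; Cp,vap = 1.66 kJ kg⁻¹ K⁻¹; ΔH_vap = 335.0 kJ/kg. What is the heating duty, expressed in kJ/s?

Q = 2270 kJ/s

liquid -22.3→68.7 °C: 205.66 kJ/kg
vaporisation at 68.7 °C: 335 kJ/kg
vapour 68.7→126 °C: 95.118 kJ/kg
Δh = 205.66 + 335 + 95.118 = 635.78 kJ/kg
Q = ṁ·Δh = 214.2 kg/min × 635.78 kJ/kg = 136180 kJ/min
|Q| = 2269.7 kW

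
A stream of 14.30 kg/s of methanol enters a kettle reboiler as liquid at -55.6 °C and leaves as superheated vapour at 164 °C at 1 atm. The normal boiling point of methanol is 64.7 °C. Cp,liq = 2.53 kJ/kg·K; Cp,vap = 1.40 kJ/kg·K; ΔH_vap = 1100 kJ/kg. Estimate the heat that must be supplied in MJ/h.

liquid -55.6→64.7 °C: 304.36 kJ/kg
vaporisation at 64.7 °C: 1100 kJ/kg
vapour 64.7→164 °C: 139.02 kJ/kg
Δh = 304.36 + 1100 + 139.02 = 1543.4 kJ/kg
Q = ṁ·Δh = 14.30 kg/s × 1543.4 kJ/kg = 22070 kJ/s
|Q| = 22070 kW = 79453 MJ/h

Q = 79500 MJ/h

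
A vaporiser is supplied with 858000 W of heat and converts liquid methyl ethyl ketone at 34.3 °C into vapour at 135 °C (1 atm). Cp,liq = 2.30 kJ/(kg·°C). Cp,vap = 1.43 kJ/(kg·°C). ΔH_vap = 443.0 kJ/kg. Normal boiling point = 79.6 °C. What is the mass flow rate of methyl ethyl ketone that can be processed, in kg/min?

Δh = 2.30×(79.6−34.3) + 443.0 + 1.43×(135−79.6) = 626.41 kJ/kg
Q = 858000 W = 858 kJ/s = 51480 kJ/min
ṁ = Q/Δh = 51480 / 626.41 = 82.182 kg/min

ṁ = 82.2 kg/min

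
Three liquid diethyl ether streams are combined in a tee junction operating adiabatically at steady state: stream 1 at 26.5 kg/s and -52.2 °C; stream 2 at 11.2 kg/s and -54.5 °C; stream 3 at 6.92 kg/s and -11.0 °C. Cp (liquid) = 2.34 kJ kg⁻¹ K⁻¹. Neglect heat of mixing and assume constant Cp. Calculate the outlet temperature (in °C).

T_out = -46.4 °C

No heat crosses the boundary, so H_out = H_in.
T_out = Σ ṁᵢCp,ᵢTᵢ / Σ ṁᵢCp,ᵢ
      = -4843.4 / 104.41 = -46.388 °C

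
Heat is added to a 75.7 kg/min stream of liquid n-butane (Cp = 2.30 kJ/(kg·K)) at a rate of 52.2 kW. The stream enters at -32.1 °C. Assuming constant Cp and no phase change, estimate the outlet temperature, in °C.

T_out = -14.1 °C

Q = 52.2 kW = 3132 kJ/min
ΔT = Q/(ṁ·Cp) = 3132/(75.7×2.30) = 17.989 K
T_out = -32.1 + 17.989 = -14.111 °C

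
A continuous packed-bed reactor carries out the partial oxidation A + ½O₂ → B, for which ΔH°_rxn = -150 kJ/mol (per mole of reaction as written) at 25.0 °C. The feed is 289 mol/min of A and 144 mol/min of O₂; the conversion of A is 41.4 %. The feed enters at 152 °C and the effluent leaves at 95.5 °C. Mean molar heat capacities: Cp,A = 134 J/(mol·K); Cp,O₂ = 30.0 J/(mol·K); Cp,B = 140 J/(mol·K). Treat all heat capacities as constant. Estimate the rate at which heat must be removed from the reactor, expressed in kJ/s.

Q_out = 341 kJ/s

Extent of reaction ξ = 0.414 × 289 = 119.65 mol/min
Reaction term: ξ·ΔH°_rxn = 119.65 × -150 = -17947 kJ/min
Sensible, feed 152→25 °C: -5466.8 kJ/min
Outlet flows (mol/min): A 169.35, O₂ 84.177, B 119.65
Sensible, products 25→95.5 °C: 2958.8 kJ/min
Q = ΔH = -20455 kJ/min = -340.92 kW
Heat removed = 340.92 kJ/s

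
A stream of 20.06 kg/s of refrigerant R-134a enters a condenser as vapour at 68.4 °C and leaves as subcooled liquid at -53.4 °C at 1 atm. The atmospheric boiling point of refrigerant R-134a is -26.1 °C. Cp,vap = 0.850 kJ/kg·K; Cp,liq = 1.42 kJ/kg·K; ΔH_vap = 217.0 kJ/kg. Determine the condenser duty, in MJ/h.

Q_c = 24300 MJ/h

vapour 68.4→-26.1 °C: -80.325 kJ/kg
condensation at -26.1 °C: -217 kJ/kg
liquid -26.1→-53.4 °C: -38.766 kJ/kg
Δh = -80.325 + -217 + -38.766 = -336.09 kJ/kg
Q = ṁ·Δh = 20.06 kg/s × -336.09 kJ/kg = -6742 kJ/s
|Q| = 6742 kW = 24271 MJ/h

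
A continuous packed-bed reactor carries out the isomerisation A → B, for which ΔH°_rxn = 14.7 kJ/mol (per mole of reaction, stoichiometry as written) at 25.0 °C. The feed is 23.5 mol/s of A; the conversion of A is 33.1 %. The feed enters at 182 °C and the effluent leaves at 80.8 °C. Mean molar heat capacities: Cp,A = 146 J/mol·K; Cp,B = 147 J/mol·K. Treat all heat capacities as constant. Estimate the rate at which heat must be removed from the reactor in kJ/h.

Extent of reaction ξ = 0.331 × 23.5 = 7.7785 mol/s
Reaction term: ξ·ΔH°_rxn = 7.7785 × 14.7 = 114.34 kJ/s
Sensible, feed 182→25 °C: -538.67 kJ/s
Outlet flows (mol/s): A 15.721, B 7.7785
Sensible, products 25→80.8 °C: 191.88 kJ/s
Q = ΔH = -232.44 kJ/s = -232.44 kW
Heat removed = 836780 kJ/h

Q_out = 837000 kJ/h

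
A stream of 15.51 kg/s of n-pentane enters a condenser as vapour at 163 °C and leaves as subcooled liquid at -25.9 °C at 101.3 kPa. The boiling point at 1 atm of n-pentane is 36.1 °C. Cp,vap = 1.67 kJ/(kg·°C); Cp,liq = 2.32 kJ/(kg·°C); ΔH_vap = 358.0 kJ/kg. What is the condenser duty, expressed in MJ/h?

vapour 163→36.1 °C: -211.92 kJ/kg
condensation at 36.1 °C: -358 kJ/kg
liquid 36.1→-25.9 °C: -143.84 kJ/kg
Δh = -211.92 + -358 + -143.84 = -713.76 kJ/kg
Q = ṁ·Δh = 15.51 kg/s × -713.76 kJ/kg = -11070 kJ/s
|Q| = 11070 kW = 39854 MJ/h

Q_c = 39900 MJ/h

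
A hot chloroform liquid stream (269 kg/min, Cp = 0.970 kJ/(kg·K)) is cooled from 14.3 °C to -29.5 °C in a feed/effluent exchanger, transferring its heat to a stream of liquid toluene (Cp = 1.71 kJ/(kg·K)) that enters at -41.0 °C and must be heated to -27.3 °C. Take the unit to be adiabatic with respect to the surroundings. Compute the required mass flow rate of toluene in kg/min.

Heat released by hot stream: Q = 269 × 0.970 × (14.3 − -29.5) = 11429 kJ/min
Energy balance on cold side (adiabatic exchanger): Q = ṁ_c·Cp_c·(T_c,out − T_c,in)
ṁ_c = 11429 / [1.71 × (-27.3 − -41.0)] = 487.84 kg/min

ṁ_c = 488 kg/min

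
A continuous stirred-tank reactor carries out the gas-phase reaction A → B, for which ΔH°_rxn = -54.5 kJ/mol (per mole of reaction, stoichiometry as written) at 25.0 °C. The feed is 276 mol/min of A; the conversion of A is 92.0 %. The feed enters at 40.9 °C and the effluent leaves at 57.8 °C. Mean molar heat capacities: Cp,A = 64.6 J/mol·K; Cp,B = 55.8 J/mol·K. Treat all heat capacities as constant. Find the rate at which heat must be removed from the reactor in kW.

Extent of reaction ξ = 0.920 × 276 = 253.92 mol/min
Reaction term: ξ·ΔH°_rxn = 253.92 × -54.5 = -13839 kJ/min
Sensible, feed 40.9→25 °C: -283.49 kJ/min
Outlet flows (mol/min): A 22.08, B 253.92
Sensible, products 25→57.8 °C: 511.52 kJ/min
Q = ΔH = -13611 kJ/min = -226.84 kW
Heat removed = 226.84 kW

Q_out = 227 kW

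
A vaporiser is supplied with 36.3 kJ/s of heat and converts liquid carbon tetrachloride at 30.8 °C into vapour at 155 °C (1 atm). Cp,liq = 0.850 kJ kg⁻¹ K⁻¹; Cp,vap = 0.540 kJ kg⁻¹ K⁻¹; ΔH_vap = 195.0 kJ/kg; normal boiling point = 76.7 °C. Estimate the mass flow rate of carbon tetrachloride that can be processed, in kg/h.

ṁ = 473 kg/h

Δh = 0.850×(76.7−30.8) + 195.0 + 0.540×(155−76.7) = 276.3 kJ/kg
Q = 36.3 kJ/s = 36.3 kJ/s = 130680 kJ/h
ṁ = Q/Δh = 130680 / 276.3 = 472.97 kg/h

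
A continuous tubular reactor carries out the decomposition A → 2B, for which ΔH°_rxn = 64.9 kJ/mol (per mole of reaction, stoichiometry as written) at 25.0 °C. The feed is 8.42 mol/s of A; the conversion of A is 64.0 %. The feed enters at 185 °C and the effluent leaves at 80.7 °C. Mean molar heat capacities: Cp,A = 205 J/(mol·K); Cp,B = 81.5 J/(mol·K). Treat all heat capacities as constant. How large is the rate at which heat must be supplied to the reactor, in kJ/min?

Extent of reaction ξ = 0.640 × 8.42 = 5.3888 mol/s
Reaction term: ξ·ΔH°_rxn = 5.3888 × 64.9 = 349.73 kJ/s
Sensible, feed 185→25 °C: -276.18 kJ/s
Outlet flows (mol/s): A 3.0312, B 10.778
Sensible, products 25→80.7 °C: 83.537 kJ/s
Q = ΔH = 157.09 kJ/s = 157.09 kW
Heat supplied = 9425.7 kJ/min

Q_in = 9430 kJ/min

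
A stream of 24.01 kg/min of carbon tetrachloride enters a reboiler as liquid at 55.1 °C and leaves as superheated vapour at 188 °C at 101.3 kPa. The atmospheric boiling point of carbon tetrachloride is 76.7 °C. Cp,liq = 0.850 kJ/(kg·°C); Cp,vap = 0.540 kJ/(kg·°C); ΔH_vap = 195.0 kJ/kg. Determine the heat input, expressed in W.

Q = 109000 W

liquid 55.1→76.7 °C: 18.36 kJ/kg
vaporisation at 76.7 °C: 195 kJ/kg
vapour 76.7→188 °C: 60.102 kJ/kg
Δh = 18.36 + 195 + 60.102 = 273.46 kJ/kg
Q = ṁ·Δh = 24.01 kg/min × 273.46 kJ/kg = 6565.8 kJ/min
|Q| = 109.43 kW = 109430 W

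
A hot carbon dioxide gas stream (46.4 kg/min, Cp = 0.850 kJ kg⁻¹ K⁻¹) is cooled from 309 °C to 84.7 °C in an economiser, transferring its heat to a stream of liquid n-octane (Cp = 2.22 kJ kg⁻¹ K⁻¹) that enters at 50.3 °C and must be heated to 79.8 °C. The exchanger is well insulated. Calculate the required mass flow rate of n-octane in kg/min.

ṁ_c = 135 kg/min

Heat released by hot stream: Q = 46.4 × 0.850 × (309 − 84.7) = 8846.4 kJ/min
Energy balance on cold side (adiabatic exchanger): Q = ṁ_c·Cp_c·(T_c,out − T_c,in)
ṁ_c = 8846.4 / [2.22 × (79.8 − 50.3)] = 135.08 kg/min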